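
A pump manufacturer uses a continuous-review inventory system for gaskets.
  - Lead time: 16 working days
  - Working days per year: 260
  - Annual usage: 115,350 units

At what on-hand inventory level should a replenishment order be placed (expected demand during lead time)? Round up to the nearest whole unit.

7,099 units

Daily demand d = 115,350 / 260 = 443.654 units/day
Demand during lead time = 443.654 × 16 = 7,098.46
Reorder point = 7,098.46 → round up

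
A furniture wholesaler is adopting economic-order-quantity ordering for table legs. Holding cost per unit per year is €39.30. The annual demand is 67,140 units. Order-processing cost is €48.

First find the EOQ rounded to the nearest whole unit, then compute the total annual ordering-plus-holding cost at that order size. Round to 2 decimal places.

€15,915.58

2DS/H = 2·67,140·48/39.3 = 164,006.11
EOQ = √164,006.11 ≈ 404.98 → Q = 405 units
Orders/yr = 67,140/405 = 165.778; ordering cost = 165.778 × €48 = €7,957.33
Average inventory = 405/2 = 202.5; holding cost = 202.5 × €39.3 = €7,958.25
Total = €7,957.33 + €7,958.25 = €15,915.58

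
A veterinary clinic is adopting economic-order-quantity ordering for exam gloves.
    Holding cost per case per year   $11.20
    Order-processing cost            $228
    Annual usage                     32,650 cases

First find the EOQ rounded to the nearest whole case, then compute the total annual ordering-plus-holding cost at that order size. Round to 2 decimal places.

$12,913.17

Q* = √(2·D·S / H) = √(2·32,650·228 / 11.2) = √1,329,321.4 ≈ 1,152.96 → Q = 1,153 cases
Ordering: D/Q × S = 32,650/1,153 × $228 = $6,456.37
Holding:  Q/2 × H = 1,153/2 × $11.2 = $6,456.80
Total = $6,456.37 + $6,456.80 = $12,913.17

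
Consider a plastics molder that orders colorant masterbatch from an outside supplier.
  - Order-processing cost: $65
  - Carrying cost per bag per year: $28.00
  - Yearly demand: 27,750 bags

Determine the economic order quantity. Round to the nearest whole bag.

2DS/H = 2·27,750·65/28 = 128,839.29
EOQ = √128,839.29 ≈ 358.94

359 bags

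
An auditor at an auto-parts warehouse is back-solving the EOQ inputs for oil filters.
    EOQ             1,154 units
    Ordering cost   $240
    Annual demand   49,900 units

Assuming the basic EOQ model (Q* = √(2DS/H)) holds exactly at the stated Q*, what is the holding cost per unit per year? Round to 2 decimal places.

$17.99

From Q* = √(2DS/H) ⇒ Q*² = 2DS/H.
H = 2DS / Q² = 2 × 49,900 × 240 / 1,154² = 17.9858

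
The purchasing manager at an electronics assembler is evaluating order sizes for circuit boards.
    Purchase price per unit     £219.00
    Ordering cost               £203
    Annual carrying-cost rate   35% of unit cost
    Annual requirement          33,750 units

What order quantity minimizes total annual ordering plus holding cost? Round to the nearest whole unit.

Carrying cost H = £219 × 35% = £76.6500/unit/yr
Q* = √(2·D·S / H) = √(2·33,750·203 / 76.65) = √178,767.1 ≈ 422.81

423 units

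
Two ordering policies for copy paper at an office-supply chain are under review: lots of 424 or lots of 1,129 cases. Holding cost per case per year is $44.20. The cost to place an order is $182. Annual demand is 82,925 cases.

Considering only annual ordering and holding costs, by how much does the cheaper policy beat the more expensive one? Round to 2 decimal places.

$6,646.77

Annual cost at Q: ordering D·S/Q plus holding Q·H/2.
TC(424) = (82,925/424)×182 + (424/2)×44.2 = $44,965.57
TC(1,129) = (82,925/1,129)×182 + (1,129/2)×44.2 = $38,318.79
Lots of 1,129 are cheaper by $6,646.77.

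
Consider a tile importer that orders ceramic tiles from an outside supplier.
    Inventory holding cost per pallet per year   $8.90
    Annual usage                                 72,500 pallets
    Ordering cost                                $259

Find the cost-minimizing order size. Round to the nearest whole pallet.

2,054 pallets

2DS/H = 2·72,500·259/8.9 = 4,219,662.92
EOQ = √4,219,662.92 ≈ 2,054.18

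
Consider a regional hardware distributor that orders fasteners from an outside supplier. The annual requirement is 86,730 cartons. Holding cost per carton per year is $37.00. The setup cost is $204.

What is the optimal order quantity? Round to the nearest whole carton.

Q* = √(2·D·S / H) = √(2·86,730·204 / 37) = √956,374.1 ≈ 977.94

978 cartons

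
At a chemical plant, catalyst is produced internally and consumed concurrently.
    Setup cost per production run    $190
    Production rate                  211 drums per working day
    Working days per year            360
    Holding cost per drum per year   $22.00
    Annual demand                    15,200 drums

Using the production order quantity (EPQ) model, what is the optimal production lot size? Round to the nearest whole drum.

Daily demand d = 15,200/360 = 42.222; p = 211; 1 − d/p = 0.79989
EPQ = √(2DS / (H(1 − d/p)))
    = √(2 × 15,200 × 190 / (22 × 0.79989)) ≈ 572.91

573 drums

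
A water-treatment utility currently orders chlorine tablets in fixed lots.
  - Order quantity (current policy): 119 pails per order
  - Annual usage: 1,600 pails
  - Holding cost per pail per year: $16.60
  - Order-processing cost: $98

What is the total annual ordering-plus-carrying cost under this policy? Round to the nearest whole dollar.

$2,305

Orders/yr = 1,600/119 = 13.445; ordering cost = 13.445 × $98 = $1,317.65
Average inventory = 119/2 = 59.5; holding cost = 59.5 × $16.6 = $987.70
Total = $1,317.65 + $987.70 = $2,305.35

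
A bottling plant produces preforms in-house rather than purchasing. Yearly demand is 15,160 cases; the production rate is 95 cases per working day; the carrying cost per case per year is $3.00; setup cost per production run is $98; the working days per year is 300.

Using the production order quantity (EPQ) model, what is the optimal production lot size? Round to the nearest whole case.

1,455 cases

d = 15,160/300 = 50.5333 cases/day;  effective holding cost H(1 − d/p) = 3·(1 − 50.5333/95) = 1.40421
Q* = √(2DS / H_eff) = √(2·15,160·98 / 1.40421) ≈ 1,454.66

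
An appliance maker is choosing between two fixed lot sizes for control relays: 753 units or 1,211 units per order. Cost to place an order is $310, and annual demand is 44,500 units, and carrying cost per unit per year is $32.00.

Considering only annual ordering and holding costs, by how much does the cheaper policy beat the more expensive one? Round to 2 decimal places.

Annual cost at Q: ordering D·S/Q plus holding Q·H/2.
TC(753) = (44,500/753)×310 + (753/2)×32 = $30,368.05
TC(1,211) = (44,500/1,211)×310 + (1,211/2)×32 = $30,767.41
|ΔTC| = |$30,368.05 − $30,767.41| = $399.36

$399.36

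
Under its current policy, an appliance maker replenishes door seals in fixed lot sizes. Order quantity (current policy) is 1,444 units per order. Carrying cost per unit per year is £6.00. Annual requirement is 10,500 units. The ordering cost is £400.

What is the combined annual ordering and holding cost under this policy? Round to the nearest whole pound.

Orders/yr = 10,500/1,444 = 7.271; ordering cost = 7.271 × £400 = £2,908.59
Average inventory = 1,444/2 = 722; holding cost = 722 × £6 = £4,332.00
Total = £2,908.59 + £4,332.00 = £7,240.59

£7,241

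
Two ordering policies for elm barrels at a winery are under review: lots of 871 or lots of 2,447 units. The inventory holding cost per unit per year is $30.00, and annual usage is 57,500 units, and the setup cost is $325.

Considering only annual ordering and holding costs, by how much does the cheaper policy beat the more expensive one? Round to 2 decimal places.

$9,821.68

Annual cost at Q: ordering D·S/Q plus holding Q·H/2.
TC(871) = (57,500/871)×325 + (871/2)×30 = $34,520.22
TC(2,447) = (57,500/2,447)×325 + (2,447/2)×30 = $44,341.90
|ΔTC| = |$34,520.22 − $44,341.90| = $9,821.68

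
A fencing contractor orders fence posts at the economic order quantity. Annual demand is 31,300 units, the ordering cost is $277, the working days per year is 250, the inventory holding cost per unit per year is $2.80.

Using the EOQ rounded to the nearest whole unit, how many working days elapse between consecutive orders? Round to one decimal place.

19.9 days

2DS/H = 2·31,300·277/2.8 = 6,192,928.57
EOQ = √6,192,928.57 ≈ 2,488.56 → Q = 2,489 units
Cycle time = (working days × Q)/D = (250 × 2,489) / 31,300 = 19.880 days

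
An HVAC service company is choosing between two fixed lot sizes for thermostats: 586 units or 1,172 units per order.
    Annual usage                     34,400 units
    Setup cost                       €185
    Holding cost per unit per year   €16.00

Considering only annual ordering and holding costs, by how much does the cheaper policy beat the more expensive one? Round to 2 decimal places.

Annual cost at Q: ordering D·S/Q plus holding Q·H/2.
TC(586) = (34,400/586)×185 + (586/2)×16 = €15,548.07
TC(1,172) = (34,400/1,172)×185 + (1,172/2)×16 = €14,806.03
Lots of 1,172 are cheaper by €742.03.

€742.03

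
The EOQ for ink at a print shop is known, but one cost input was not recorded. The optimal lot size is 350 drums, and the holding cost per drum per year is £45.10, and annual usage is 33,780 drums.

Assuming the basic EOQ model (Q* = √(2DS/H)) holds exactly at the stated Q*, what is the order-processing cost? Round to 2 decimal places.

£81.78

From Q* = √(2DS/H) ⇒ Q*² = 2DS/H.
S = Q²H / (2D) = 350² × 45.1 / (2 × 33,780) = 81.7755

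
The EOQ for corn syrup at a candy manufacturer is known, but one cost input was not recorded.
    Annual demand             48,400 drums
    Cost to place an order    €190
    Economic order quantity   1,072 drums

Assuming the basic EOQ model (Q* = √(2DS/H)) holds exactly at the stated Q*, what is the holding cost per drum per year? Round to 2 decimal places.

Since Q* = (2DS/H)^½, squaring gives Q*²·H = 2DS.
H = 2DS / Q² = 2 × 48,400 × 190 / 1,072² = 16.0044

€16.00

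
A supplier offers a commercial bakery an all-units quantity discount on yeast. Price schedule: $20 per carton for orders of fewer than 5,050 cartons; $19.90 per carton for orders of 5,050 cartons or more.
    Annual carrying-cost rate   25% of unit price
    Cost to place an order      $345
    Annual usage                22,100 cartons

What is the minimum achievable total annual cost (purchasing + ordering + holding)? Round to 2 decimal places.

$450,731.84

H₁ = 25%×$20 = $5.0000;  H₂ = 25%×$19.90 = $4.9750
EOQ₁ = √(2×22,100×345/5.0000) = 1,746.37  (< 5,050, feasible at tier 1)
EOQ₂ = √(2×22,100×345/4.9750) = 1,750.75  (< 5,050 → use Q = 5,050 at tier-2 price)
TC(tier 1 (EOQ₁), Q≈1,746.4) = $450,731.84
TC(tier 2, Q≈5,050.0) = $453,861.68
Minimum at tier 1 (EOQ₁): $450,731.84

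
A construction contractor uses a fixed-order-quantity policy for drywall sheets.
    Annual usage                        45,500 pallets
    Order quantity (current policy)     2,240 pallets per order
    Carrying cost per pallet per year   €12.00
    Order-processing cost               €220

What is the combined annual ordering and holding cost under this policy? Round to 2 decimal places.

Annual ordering cost = (D/Q)·S = (45,500/2,240) × 220 = €4,468.75
Annual holding cost  = (Q/2)·H = (2,240/2) × 12 = €13,440.00
Total = €4,468.75 + €13,440.00 = €17,908.75

€17,908.75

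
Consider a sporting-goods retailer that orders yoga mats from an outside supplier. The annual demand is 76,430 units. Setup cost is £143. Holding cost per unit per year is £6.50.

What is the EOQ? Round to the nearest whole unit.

Optimal lot size Q* = (2 × 76,430 × £143 / £6.5)^½ ≈ 1,833.83

1,834 units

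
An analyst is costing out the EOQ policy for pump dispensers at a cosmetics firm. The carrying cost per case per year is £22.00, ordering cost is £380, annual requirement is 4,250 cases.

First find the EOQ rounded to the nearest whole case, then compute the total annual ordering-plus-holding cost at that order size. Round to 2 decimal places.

£8,429.71

Q* = √(2·D·S / H) = √(2·4,250·380 / 22) = √146,818.2 ≈ 383.17 → Q = 383 cases
Ordering: D/Q × S = 4,250/383 × £380 = £4,216.71
Holding:  Q/2 × H = 383/2 × £22 = £4,213.00
Total = £4,216.71 + £4,213.00 = £8,429.71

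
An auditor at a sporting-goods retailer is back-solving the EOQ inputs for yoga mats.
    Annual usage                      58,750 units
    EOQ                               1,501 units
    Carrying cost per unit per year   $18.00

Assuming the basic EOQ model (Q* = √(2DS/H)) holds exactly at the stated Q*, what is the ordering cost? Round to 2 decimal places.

$345.14

EOQ relation: Q² = 2DS/H, so rearrange for the unknown.
S = Q²H / (2D) = 1,501² × 18 / (2 × 58,750) = 345.1406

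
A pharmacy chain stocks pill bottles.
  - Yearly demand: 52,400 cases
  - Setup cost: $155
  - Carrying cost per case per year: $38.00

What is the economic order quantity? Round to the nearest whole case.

Q* = √(2·D·S / H) = √(2·52,400·155 / 38) = √427,473.7 ≈ 653.81

654 cases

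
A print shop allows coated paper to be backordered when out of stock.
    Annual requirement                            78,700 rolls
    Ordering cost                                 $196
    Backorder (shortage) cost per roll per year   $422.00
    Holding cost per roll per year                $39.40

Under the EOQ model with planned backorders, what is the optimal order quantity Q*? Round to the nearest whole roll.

Q* = √(2DS/H) · √((H + b)/b)
   = √(2 × 78,700 × 196 / 39.4) · √((39.4 + 422) / 422)
   = 884.876 × 1.0456 ≈ 925.26

925 rolls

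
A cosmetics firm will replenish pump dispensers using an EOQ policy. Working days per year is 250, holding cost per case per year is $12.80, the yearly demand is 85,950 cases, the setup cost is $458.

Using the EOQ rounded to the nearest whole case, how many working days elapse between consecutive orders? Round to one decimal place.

Optimal lot size Q* = (2 × 85,950 × $458 / $12.8)^½ ≈ 2,480.08 → Q = 2,480 cases
Days between orders = 250 / (D/Q) = 250 / 34.657 ≈ 7.213

7.2 days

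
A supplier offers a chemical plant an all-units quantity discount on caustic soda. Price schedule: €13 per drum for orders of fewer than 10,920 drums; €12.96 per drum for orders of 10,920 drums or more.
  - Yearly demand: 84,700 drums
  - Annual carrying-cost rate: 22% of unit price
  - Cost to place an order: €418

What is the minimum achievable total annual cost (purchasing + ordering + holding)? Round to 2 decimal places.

€1,115,330.75

H₁ = 22%×€13 = €2.8600;  H₂ = 22%×€12.96 = €2.8512
EOQ₁ = √(2×84,700×418/2.8600) = 4,975.79  (< 10,920, feasible at tier 1)
EOQ₂ = √(2×84,700×418/2.8512) = 4,983.46  (< 10,920 → use Q = 10,920 at tier-2 price)
TC(tier 1 (EOQ₁), Q≈4,975.8) = €1,115,330.75
TC(tier 2, Q≈10,920.0) = €1,116,521.73
Minimum at tier 1 (EOQ₁): €1,115,330.75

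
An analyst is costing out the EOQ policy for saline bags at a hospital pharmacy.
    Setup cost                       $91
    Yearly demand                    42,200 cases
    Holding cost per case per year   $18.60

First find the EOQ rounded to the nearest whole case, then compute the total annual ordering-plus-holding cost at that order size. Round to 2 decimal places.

$11,952.22

Optimal lot size Q* = (2 × 42,200 × $91 / $18.6)^½ ≈ 642.59 → Q = 643 cases
Orders/yr = 42,200/643 = 65.630; ordering cost = 65.630 × $91 = $5,972.32
Average inventory = 643/2 = 321.5; holding cost = 321.5 × $18.6 = $5,979.90
Total = $5,972.32 + $5,979.90 = $11,952.22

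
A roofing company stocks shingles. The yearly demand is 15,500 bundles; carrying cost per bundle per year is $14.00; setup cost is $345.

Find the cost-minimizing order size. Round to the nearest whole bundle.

EOQ = √(2DS/H) = √(2 × 15,500 × 345 / 14)
    = √(763,928.57) ≈ 874.03

874 bundles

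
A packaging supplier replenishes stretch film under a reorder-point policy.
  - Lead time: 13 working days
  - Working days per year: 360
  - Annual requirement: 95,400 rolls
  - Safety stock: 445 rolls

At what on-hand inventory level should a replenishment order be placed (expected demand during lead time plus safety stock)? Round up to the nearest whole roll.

Daily demand d = 95,400 / 360 = 265.000 rolls/day
Demand during lead time = 265.000 × 13 = 3,445.00
Reorder point = 3,445.00 + 445 = 3,890.00 → round up

3,890 rolls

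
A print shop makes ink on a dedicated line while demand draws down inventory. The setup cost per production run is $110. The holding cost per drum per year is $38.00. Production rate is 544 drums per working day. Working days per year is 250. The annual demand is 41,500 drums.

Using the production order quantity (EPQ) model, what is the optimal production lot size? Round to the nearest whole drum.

588 drums

d = 41,500/250 = 166.0000 drums/day;  effective holding cost H(1 − d/p) = 38·(1 − 166.0000/544) = 26.40441
Q* = √(2DS / H_eff) = √(2·41,500·110 / 26.40441) ≈ 588.03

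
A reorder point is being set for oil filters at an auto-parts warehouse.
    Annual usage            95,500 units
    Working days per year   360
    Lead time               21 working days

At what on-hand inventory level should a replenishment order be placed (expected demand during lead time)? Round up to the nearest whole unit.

5,571 units

Daily demand d = 95,500 / 360 = 265.278 units/day
Demand during lead time = 265.278 × 21 = 5,570.83
Reorder point = 5,570.83 → round up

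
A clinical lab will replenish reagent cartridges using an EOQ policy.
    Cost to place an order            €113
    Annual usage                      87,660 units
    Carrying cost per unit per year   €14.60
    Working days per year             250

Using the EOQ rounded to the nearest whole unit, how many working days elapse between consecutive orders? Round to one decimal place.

3.3 days

EOQ = √(2DS/H) = √(2 × 87,660 × 113 / 14.6)
    = √(1,356,928.77) ≈ 1,164.87 → Q = 1,165 units
Days between orders = 250 / (D/Q) = 250 / 75.245 ≈ 3.322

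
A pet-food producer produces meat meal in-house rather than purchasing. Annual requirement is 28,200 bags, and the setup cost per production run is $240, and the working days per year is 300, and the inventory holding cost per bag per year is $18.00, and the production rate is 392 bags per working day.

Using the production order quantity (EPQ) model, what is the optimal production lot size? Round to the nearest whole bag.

d = 28,200/300 = 94.0000 bags/day;  effective holding cost H(1 − d/p) = 18·(1 − 94.0000/392) = 13.68367
Q* = √(2DS / H_eff) = √(2·28,200·240 / 13.68367) ≈ 994.59

995 bags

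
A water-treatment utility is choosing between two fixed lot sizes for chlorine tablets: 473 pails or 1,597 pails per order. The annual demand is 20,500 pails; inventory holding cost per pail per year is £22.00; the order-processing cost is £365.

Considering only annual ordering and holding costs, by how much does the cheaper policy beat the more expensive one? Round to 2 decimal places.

For each Q, cost = (D/Q)·S + (Q/2)·H.
TC(473) = (20,500/473)×365 + (473/2)×22 = £21,022.24
TC(1,597) = (20,500/1,597)×365 + (1,597/2)×22 = £22,252.35
Lots of 473 are cheaper by £1,230.11.

£1,230.11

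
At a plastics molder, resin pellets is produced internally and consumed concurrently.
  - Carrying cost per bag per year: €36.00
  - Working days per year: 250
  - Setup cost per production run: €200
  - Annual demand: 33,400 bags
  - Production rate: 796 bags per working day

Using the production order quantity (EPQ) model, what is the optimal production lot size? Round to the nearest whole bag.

d = 33,400/250 = 133.6000 bags/day;  effective holding cost H(1 − d/p) = 36·(1 − 133.6000/796) = 29.95779
Q* = √(2DS / H_eff) = √(2·33,400·200 / 29.95779) ≈ 667.80

668 bags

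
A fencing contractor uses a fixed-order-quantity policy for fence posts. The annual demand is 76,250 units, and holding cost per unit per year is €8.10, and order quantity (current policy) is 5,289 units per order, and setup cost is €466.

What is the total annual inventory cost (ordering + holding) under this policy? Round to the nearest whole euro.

Orders/yr = 76,250/5,289 = 14.417; ordering cost = 14.417 × €466 = €6,718.19
Average inventory = 5,289/2 = 2644.5; holding cost = 2644.5 × €8.1 = €21,420.45
Total = €6,718.19 + €21,420.45 = €28,138.64

€28,139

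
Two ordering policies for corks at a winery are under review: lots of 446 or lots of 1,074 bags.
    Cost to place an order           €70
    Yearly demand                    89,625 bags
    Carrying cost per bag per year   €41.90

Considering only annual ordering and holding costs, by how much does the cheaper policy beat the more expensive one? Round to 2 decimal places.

TC(Q) = (D/Q)S + (Q/2)H
TC(446) = (89,625/446)×70 + (446/2)×41.9 = €23,410.40
TC(1,074) = (89,625/1,074)×70 + (1,074/2)×41.9 = €28,341.78
Cheaper: Q = 446.  Difference = €4,931.38

€4,931.38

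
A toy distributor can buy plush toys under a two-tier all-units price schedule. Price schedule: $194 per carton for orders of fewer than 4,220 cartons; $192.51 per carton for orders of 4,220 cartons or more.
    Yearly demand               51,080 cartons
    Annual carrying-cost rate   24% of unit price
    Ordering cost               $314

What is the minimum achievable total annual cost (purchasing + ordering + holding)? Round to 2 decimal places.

$9,934,698.60

H₁ = 24%×$194 = $46.5600;  H₂ = 24%×$192.51 = $46.2024
EOQ₁ = √(2×51,080×314/46.5600) = 830.04  (< 4,220, feasible at tier 1)
EOQ₂ = √(2×51,080×314/46.2024) = 833.25  (< 4,220 → use Q = 4,220 at tier-2 price)
TC(tier 1 (EOQ₁), Q≈830.0) = $9,948,166.64
TC(tier 2, Q≈4,220.0) = $9,934,698.60
Minimum at tier 2: $9,934,698.60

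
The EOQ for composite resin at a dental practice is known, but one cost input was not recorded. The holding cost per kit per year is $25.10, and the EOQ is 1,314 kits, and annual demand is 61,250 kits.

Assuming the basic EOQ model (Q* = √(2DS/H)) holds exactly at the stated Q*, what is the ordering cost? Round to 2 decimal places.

From Q* = √(2DS/H) ⇒ Q*² = 2DS/H.
S = Q²H / (2D) = 1,314² × 25.1 / (2 × 61,250) = 353.7760

$353.78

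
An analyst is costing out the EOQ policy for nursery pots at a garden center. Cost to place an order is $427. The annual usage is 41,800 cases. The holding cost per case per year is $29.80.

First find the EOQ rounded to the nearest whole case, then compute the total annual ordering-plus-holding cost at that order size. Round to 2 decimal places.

$32,615.59

Q* = √(2·D·S / H) = √(2·41,800·427 / 29.8) = √1,197,892.6 ≈ 1,094.48 → Q = 1,094 cases
Ordering: D/Q × S = 41,800/1,094 × $427 = $16,314.99
Holding:  Q/2 × H = 1,094/2 × $29.8 = $16,300.60
Total = $16,314.99 + $16,300.60 = $32,615.59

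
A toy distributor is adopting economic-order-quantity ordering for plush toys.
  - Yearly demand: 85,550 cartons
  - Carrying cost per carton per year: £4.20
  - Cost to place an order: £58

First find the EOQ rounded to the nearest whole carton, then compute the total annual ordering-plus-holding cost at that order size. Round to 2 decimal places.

2DS/H = 2·85,550·58/4.2 = 2,362,809.52
EOQ = √2,362,809.52 ≈ 1,537.14 → Q = 1,537 cartons
Orders/yr = 85,550/1,537 = 55.660; ordering cost = 55.660 × £58 = £3,228.30
Average inventory = 1,537/2 = 768.5; holding cost = 768.5 × £4.2 = £3,227.70
Total = £3,228.30 + £3,227.70 = £6,456.00

£6,456.00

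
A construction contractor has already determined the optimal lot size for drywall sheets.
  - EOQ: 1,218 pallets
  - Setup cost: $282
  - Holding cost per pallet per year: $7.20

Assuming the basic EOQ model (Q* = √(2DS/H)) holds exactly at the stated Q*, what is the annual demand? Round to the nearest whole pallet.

From Q* = √(2DS/H) ⇒ Q*² = 2DS/H.
D = Q²H / (2S) = 1,218² × 7.2 / (2 × 282) = 18,938.60

18,939 pallets per year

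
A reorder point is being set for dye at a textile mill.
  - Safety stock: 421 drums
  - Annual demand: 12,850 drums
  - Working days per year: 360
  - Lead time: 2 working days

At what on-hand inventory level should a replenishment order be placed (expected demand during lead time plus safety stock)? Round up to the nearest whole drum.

493 drums

Daily demand d = 12,850 / 360 = 35.694 drums/day
Demand during lead time = 35.694 × 2 = 71.39
Reorder point = 71.39 + 421 = 492.39 → round up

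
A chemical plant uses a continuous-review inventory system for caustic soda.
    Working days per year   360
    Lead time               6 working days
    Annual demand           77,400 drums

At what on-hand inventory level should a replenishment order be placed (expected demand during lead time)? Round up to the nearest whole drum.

1,290 drums

Daily demand d = 77,400 / 360 = 215.000 drums/day
Demand during lead time = 215.000 × 6 = 1,290.00
Reorder point = 1,290.00 → round up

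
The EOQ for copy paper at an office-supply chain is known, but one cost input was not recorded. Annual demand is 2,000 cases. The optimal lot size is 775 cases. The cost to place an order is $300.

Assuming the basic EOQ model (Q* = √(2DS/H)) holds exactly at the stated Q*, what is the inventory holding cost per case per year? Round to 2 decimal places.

$2.00

Since Q* = (2DS/H)^½, squaring gives Q*²·H = 2DS.
H = 2DS / Q² = 2 × 2,000 × 300 / 775² = 1.9979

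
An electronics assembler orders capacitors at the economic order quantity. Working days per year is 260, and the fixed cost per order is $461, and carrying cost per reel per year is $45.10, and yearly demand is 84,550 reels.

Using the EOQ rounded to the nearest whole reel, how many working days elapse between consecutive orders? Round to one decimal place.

Q* = √(2·D·S / H) = √(2·84,550·461 / 45.1) = √1,728,494.5 ≈ 1,314.72 → Q = 1,315 reels
Cycle time = (working days × Q)/D = (260 × 1,315) / 84,550 = 4.044 days

4.0 days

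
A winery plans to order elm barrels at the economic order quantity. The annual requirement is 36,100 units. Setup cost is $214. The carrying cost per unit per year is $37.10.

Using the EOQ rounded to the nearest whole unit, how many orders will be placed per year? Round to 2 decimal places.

55.97 orders per year

Optimal lot size Q* = (2 × 36,100 × $214 / $37.1)^½ ≈ 645.34 → Q = 645
Orders per year = D/Q = 36,100 / 645 = 55.969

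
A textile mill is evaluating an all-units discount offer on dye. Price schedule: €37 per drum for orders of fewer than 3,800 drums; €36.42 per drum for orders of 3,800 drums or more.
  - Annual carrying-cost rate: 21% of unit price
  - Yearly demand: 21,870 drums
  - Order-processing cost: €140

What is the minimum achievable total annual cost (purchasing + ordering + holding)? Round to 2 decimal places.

H₁ = 21%×€37 = €7.7700;  H₂ = 21%×€36.42 = €7.6482
EOQ₁ = √(2×21,870×140/7.7700) = 887.75  (< 3,800, feasible at tier 1)
EOQ₂ = √(2×21,870×140/7.6482) = 894.80  (< 3,800 → use Q = 3,800 at tier-2 price)
TC(tier 1 (EOQ₁), Q≈887.8) = €816,087.85
TC(tier 2, Q≈3,800.0) = €811,842.72
Minimum at tier 2: €811,842.72

€811,842.72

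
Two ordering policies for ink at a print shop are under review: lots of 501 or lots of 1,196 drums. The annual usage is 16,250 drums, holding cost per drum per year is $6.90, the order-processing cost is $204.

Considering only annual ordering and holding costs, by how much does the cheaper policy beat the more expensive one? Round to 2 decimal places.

$1,447.28

For each Q, cost = (D/Q)·S + (Q/2)·H.
TC(501) = (16,250/501)×204 + (501/2)×6.9 = $8,345.22
TC(1,196) = (16,250/1,196)×204 + (1,196/2)×6.9 = $6,897.94
Cheaper: Q = 1,196.  Difference = $1,447.28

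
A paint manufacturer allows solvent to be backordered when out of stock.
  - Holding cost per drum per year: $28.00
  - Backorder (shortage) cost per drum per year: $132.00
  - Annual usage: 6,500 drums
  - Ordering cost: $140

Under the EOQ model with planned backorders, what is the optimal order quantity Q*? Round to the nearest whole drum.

Q* = √(2DS/H) · √((H + b)/b)
   = √(2 × 6,500 × 140 / 28) · √((28 + 132) / 132)
   = 254.951 × 1.1010 ≈ 280.69

281 drums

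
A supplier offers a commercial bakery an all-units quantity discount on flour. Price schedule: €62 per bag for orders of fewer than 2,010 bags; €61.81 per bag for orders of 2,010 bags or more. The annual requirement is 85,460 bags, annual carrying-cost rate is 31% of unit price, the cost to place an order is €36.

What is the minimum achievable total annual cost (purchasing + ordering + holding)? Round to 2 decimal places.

€5,303,070.13

H₁ = 31%×€62 = €19.2200;  H₂ = 31%×€61.81 = €19.1611
EOQ₁ = √(2×85,460×36/19.2200) = 565.81  (< 2,010, feasible at tier 1)
EOQ₂ = √(2×85,460×36/19.1611) = 566.68  (< 2,010 → use Q = 2,010 at tier-2 price)
TC(tier 1 (EOQ₁), Q≈565.8) = €5,309,394.88
TC(tier 2, Q≈2,010.0) = €5,303,070.13
Minimum at tier 2: €5,303,070.13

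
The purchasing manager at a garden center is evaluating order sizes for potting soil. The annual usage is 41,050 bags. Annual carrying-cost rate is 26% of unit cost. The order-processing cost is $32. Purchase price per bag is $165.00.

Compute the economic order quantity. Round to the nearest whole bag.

Holding cost per bag per year: H = 26% × $165 = $42.9000
Optimal lot size Q* = (2 × 41,050 × $32 / $42.9)^½ ≈ 247.47

247 bags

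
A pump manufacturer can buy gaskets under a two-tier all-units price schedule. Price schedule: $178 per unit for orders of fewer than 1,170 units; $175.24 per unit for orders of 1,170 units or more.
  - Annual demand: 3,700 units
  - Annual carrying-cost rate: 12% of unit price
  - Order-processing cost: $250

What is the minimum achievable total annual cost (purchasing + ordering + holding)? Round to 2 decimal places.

H₁ = 12%×$178 = $21.3600;  H₂ = 12%×$175.24 = $21.0288
EOQ₁ = √(2×3,700×250/21.3600) = 294.30  (< 1,170, feasible at tier 1)
EOQ₂ = √(2×3,700×250/21.0288) = 296.61  (< 1,170 → use Q = 1,170 at tier-2 price)
TC(tier 1 (EOQ₁), Q≈294.3) = $664,886.18
TC(tier 2, Q≈1,170.0) = $661,480.45
Minimum at tier 2: $661,480.45

$661,480.45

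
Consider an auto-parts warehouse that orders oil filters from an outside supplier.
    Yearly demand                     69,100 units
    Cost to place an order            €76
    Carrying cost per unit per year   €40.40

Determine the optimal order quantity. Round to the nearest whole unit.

Optimal lot size Q* = (2 × 69,100 × €76 / €40.4)^½ ≈ 509.88

510 units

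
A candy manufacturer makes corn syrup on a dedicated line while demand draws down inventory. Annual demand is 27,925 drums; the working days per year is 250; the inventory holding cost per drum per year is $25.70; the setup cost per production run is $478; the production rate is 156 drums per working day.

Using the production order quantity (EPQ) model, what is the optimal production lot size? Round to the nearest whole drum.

Daily demand d = 27,925/250 = 111.700; p = 156; 1 − d/p = 0.28397
EPQ = √(2DS / (H(1 − d/p)))
    = √(2 × 27,925 × 478 / (25.7 × 0.28397)) ≈ 1,912.58

1,913 drums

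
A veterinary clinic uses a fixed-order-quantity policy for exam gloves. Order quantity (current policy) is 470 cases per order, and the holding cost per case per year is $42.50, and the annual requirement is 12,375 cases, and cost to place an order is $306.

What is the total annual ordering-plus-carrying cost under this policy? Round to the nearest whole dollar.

Orders/yr = 12,375/470 = 26.330; ordering cost = 26.330 × $306 = $8,056.91
Average inventory = 470/2 = 235; holding cost = 235 × $42.5 = $9,987.50
Total = $8,056.91 + $9,987.50 = $18,044.41

$18,044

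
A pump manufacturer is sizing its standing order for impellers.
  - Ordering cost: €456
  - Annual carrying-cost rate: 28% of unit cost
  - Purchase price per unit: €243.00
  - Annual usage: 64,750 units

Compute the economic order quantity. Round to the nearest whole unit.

H = i·C = 0.28 × €243 = €68.0400 per unit-year
EOQ = √(2DS/H) = √(2 × 64,750 × 456 / 68.04)
    = √(867,901.23) ≈ 931.61

932 units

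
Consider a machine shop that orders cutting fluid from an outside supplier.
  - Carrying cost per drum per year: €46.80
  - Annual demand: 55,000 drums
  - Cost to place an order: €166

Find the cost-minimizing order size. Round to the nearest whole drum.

2DS/H = 2·55,000·166/46.8 = 390,170.94
EOQ = √390,170.94 ≈ 624.64

625 drums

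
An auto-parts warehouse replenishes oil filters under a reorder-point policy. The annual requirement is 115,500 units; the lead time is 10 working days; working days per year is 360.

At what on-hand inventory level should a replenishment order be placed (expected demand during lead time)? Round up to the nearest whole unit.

Daily demand d = 115,500 / 360 = 320.833 units/day
Demand during lead time = 320.833 × 10 = 3,208.33
Reorder point = 3,208.33 → round up

3,209 units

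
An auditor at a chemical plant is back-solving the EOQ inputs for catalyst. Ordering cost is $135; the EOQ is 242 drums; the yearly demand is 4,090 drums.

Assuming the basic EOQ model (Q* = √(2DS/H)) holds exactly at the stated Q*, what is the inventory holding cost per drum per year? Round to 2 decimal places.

$18.86

EOQ relation: Q² = 2DS/H, so rearrange for the unknown.
H = 2DS / Q² = 2 × 4,090 × 135 / 242² = 18.8563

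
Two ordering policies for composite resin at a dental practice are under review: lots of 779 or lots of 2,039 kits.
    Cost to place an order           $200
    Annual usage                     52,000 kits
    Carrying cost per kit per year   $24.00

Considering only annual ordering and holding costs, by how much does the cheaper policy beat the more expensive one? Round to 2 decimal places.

$6,870.09

Annual cost at Q: ordering D·S/Q plus holding Q·H/2.
TC(779) = (52,000/779)×200 + (779/2)×24 = $22,698.45
TC(2,039) = (52,000/2,039)×200 + (2,039/2)×24 = $29,568.54
|ΔTC| = |$22,698.45 − $29,568.54| = $6,870.09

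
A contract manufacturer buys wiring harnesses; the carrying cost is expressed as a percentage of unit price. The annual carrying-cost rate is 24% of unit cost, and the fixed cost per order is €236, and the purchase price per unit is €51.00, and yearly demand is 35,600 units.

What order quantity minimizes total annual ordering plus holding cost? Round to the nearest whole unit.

Holding cost per unit per year: H = 24% × €51 = €12.2400
Q* = √(2·D·S / H) = √(2·35,600·236 / 12.24) = √1,372,810.5 ≈ 1,171.67

1,172 units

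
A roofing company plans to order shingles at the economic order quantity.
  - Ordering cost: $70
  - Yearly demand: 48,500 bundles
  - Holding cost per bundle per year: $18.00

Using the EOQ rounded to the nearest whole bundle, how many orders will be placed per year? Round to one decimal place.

2DS/H = 2·48,500·70/18 = 377,222.22
EOQ = √377,222.22 ≈ 614.18 → Q = 614
N = D/Q = 48,500/614 ≈ 78.990 orders/yr

79.0 orders per year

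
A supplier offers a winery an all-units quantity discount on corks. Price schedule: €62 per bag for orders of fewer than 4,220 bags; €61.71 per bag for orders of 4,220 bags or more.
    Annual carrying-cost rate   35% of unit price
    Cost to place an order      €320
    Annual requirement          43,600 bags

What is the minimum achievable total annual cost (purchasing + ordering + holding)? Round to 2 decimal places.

€2,727,807.25

H₁ = 35%×€62 = €21.7000;  H₂ = 35%×€61.71 = €21.5985
EOQ₁ = √(2×43,600×320/21.7000) = 1,133.97  (< 4,220, feasible at tier 1)
EOQ₂ = √(2×43,600×320/21.5985) = 1,136.64  (< 4,220 → use Q = 4,220 at tier-2 price)
TC(tier 1 (EOQ₁), Q≈1,134.0) = €2,727,807.25
TC(tier 2, Q≈4,220.0) = €2,739,435.00
Minimum at tier 1 (EOQ₁): €2,727,807.25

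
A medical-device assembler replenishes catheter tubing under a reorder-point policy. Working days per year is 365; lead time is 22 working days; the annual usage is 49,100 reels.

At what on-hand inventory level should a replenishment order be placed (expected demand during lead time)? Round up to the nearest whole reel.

Daily demand d = 49,100 / 365 = 134.521 reels/day
Demand during lead time = 134.521 × 22 = 2,959.45
Reorder point = 2,959.45 → round up

2,960 reels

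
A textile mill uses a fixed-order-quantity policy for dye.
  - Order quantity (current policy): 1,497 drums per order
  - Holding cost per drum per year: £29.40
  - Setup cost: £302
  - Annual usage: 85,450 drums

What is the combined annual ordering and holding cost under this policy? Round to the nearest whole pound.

Ordering: D/Q × S = 85,450/1,497 × £302 = £17,238.41
Holding:  Q/2 × H = 1,497/2 × £29.4 = £22,005.90
Total = £17,238.41 + £22,005.90 = £39,244.31

£39,244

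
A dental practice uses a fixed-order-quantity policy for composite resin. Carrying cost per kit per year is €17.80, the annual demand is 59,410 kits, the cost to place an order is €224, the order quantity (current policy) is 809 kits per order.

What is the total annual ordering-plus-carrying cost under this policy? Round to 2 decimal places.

€23,649.84

Ordering: D/Q × S = 59,410/809 × €224 = €16,449.74
Holding:  Q/2 × H = 809/2 × €17.8 = €7,200.10
Total = €16,449.74 + €7,200.10 = €23,649.84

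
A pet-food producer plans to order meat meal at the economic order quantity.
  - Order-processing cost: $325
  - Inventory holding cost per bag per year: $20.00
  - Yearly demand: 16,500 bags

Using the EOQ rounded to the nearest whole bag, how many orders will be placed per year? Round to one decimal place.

22.5 orders per year

EOQ = √(2DS/H) = √(2 × 16,500 × 325 / 20)
    = √(536,250.00) ≈ 732.29 → Q = 732
Orders per year = D/Q = 16,500 / 732 = 22.541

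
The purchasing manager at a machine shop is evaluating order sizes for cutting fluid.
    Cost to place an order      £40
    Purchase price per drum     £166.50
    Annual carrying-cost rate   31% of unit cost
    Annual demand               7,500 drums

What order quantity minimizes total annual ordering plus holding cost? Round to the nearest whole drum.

108 drums

Holding cost per drum per year: H = 31% × £166.5 = £51.6150
2DS/H = 2·7,500·40/51.615 = 11,624.53
EOQ = √11,624.53 ≈ 107.82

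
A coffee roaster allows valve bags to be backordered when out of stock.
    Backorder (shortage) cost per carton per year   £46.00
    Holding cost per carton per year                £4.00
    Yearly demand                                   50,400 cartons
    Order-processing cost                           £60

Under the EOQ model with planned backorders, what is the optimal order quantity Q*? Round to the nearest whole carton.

Q* = √(2DS/H) · √((H + b)/b)
   = √(2 × 50,400 × 60 / 4) · √((4 + 46) / 46)
   = 1,229.634 × 1.0426 ≈ 1,281.98

1,282 cartons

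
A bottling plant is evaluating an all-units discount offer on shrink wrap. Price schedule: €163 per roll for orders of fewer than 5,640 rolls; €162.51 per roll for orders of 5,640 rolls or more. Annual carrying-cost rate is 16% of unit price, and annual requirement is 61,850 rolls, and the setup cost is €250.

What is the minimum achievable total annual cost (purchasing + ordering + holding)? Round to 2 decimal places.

H₁ = 16%×€163 = €26.0800;  H₂ = 16%×€162.51 = €26.0016
EOQ₁ = √(2×61,850×250/26.0800) = 1,088.93  (< 5,640, feasible at tier 1)
EOQ₂ = √(2×61,850×250/26.0016) = 1,090.57  (< 5,640 → use Q = 5,640 at tier-2 price)
TC(tier 1 (EOQ₁), Q≈1,088.9) = €10,109,949.37
TC(tier 2, Q≈5,640.0) = €10,127,309.59
Minimum at tier 1 (EOQ₁): €10,109,949.37

€10,109,949.37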